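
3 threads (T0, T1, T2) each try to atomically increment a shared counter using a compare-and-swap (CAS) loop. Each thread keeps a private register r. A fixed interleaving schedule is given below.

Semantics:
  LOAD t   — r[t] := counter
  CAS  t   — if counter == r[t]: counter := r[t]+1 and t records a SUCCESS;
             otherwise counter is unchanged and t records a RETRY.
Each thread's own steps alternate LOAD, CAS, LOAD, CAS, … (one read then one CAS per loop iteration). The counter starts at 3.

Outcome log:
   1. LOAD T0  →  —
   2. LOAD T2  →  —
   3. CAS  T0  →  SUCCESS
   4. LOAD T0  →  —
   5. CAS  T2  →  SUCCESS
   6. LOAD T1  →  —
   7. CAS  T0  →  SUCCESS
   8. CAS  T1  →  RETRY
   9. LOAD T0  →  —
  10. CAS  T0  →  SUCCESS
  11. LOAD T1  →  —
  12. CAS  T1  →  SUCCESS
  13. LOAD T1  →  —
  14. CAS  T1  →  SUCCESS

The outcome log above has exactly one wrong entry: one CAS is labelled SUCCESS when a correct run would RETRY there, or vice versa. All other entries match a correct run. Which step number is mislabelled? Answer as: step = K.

step = 5

Reference trace:
[1] T0.load  rd  (counter 3, T0.r 3)
[2] T2.load  rd  (counter 3, T2.r 3)
[3] T0.cas  hit  (counter 4, T0.r 3)
[4] T0.load  rd  (counter 4, T0.r 4)
[5] T2.cas  miss  (counter 4, T2.r 3)
[6] T1.load  rd  (counter 4, T1.r 4)
[7] T0.cas  hit  (counter 5, T0.r 4)
[8] T1.cas  miss  (counter 5, T1.r 4)
[9] T0.load  rd  (counter 5, T0.r 5)
[10] T0.cas  hit  (counter 6, T0.r 5)
[11] T1.load  rd  (counter 6, T1.r 6)
[12] T1.cas  hit  (counter 7, T1.r 6)
[13] T1.load  rd  (counter 7, T1.r 7)
[14] T1.cas  hit  (counter 8, T1.r 7)
Flip is step 5.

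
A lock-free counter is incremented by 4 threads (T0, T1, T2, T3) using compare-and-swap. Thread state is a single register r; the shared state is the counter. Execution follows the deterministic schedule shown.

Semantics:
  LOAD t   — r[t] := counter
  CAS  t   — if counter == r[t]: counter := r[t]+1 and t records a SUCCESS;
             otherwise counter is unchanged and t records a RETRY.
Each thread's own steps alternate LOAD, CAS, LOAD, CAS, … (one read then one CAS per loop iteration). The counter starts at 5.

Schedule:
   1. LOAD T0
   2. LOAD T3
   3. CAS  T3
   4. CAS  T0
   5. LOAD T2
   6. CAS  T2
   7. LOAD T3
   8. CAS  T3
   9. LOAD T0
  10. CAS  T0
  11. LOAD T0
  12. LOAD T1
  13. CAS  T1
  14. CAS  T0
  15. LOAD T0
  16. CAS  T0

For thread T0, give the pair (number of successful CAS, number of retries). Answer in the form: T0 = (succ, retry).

   1) LOAD T0:  M=5  r_T0=5
   2) LOAD T3:  M=5  r_T3=5
   3) CAS  T3:  M=6  r_T3=5 ✓
   4) CAS  T0:  M=6  r_T0=5 ✗
   5) LOAD T2:  M=6  r_T2=6
   6) CAS  T2:  M=7  r_T2=6 ✓
   7) LOAD T3:  M=7  r_T3=7
   8) CAS  T3:  M=8  r_T3=7 ✓
   9) LOAD T0:  M=8  r_T0=8
  10) CAS  T0:  M=9  r_T0=8 ✓
  11) LOAD T0:  M=9  r_T0=9
  12) LOAD T1:  M=9  r_T1=9
  13) CAS  T1:  M=10  r_T1=9 ✓
  14) CAS  T0:  M=10  r_T0=9 ✗
  15) LOAD T0:  M=10  r_T0=10
  16) CAS  T0:  M=11  r_T0=10 ✓

T0 = (2, 2)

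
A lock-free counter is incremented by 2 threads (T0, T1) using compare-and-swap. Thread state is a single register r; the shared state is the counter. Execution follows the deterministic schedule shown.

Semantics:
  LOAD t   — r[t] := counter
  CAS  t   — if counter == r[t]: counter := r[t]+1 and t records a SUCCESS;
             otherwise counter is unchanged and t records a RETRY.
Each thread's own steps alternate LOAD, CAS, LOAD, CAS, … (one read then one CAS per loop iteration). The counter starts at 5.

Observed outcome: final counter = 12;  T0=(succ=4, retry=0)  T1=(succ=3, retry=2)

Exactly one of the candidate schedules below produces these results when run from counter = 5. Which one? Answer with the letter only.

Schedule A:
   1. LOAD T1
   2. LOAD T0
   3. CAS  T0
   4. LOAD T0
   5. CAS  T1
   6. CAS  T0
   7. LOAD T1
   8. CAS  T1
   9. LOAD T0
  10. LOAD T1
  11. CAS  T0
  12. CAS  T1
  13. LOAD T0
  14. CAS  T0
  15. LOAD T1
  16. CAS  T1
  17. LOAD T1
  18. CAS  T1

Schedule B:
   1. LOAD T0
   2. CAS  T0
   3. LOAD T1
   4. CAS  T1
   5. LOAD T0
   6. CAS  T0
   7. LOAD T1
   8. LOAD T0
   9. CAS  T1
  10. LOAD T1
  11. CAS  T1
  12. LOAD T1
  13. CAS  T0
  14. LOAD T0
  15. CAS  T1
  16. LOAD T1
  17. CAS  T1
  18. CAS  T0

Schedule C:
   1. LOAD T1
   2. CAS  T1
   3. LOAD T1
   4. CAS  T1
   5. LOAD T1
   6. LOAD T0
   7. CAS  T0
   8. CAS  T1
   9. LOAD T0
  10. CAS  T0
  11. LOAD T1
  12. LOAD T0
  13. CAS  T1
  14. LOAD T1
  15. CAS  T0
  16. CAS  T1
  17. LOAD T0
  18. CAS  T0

A

Run A:
1. LOAD T1 → mem=5 r[T1]=5 [LOAD]
2. LOAD T0 → mem=5 r[T0]=5 [LOAD]
3. CAS T0 → mem=6 r[T0]=5 [OK]
4. LOAD T0 → mem=6 r[T0]=6 [LOAD]
5. CAS T1 → mem=6 r[T1]=5 [RETRY]
6. CAS T0 → mem=7 r[T0]=6 [OK]
7. LOAD T1 → mem=7 r[T1]=7 [LOAD]
8. CAS T1 → mem=8 r[T1]=7 [OK]
9. LOAD T0 → mem=8 r[T0]=8 [LOAD]
10. LOAD T1 → mem=8 r[T1]=8 [LOAD]
11. CAS T0 → mem=9 r[T0]=8 [OK]
12. CAS T1 → mem=9 r[T1]=8 [RETRY]
13. LOAD T0 → mem=9 r[T0]=9 [LOAD]
14. CAS T0 → mem=10 r[T0]=9 [OK]
15. LOAD T1 → mem=10 r[T1]=10 [LOAD]
16. CAS T1 → mem=11 r[T1]=10 [OK]
17. LOAD T1 → mem=11 r[T1]=11 [LOAD]
18. CAS T1 → mem=12 r[T1]=11 [OK]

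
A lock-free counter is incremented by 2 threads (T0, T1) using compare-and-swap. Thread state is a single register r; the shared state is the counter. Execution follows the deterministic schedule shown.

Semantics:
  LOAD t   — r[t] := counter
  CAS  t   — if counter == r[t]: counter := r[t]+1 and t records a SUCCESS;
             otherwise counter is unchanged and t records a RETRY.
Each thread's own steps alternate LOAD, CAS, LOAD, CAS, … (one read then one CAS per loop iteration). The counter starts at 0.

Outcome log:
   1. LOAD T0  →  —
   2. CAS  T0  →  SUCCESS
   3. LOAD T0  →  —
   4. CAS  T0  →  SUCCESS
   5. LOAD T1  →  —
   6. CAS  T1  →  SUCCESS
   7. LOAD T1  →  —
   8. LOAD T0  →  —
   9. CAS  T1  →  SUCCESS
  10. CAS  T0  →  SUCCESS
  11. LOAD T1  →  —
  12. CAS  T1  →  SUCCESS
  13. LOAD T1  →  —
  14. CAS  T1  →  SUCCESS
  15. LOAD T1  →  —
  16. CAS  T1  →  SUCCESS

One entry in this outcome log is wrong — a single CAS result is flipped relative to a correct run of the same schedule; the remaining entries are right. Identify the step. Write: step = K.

step = 10

Re-executing:
   1) LOAD T0:  M=0  r_T0=0
   2) CAS  T0:  M=1  r_T0=0 ✓
   3) LOAD T0:  M=1  r_T0=1
   4) CAS  T0:  M=2  r_T0=1 ✓
   5) LOAD T1:  M=2  r_T1=2
   6) CAS  T1:  M=3  r_T1=2 ✓
   7) LOAD T1:  M=3  r_T1=3
   8) LOAD T0:  M=3  r_T0=3
   9) CAS  T1:  M=4  r_T1=3 ✓
  10) CAS  T0:  M=4  r_T0=3 ✗
  11) LOAD T1:  M=4  r_T1=4
  12) CAS  T1:  M=5  r_T1=4 ✓
  13) LOAD T1:  M=5  r_T1=5
  14) CAS  T1:  M=6  r_T1=5 ✓
  15) LOAD T1:  M=6  r_T1=6
  16) CAS  T1:  M=7  r_T1=6 ✓
Flip is step 10.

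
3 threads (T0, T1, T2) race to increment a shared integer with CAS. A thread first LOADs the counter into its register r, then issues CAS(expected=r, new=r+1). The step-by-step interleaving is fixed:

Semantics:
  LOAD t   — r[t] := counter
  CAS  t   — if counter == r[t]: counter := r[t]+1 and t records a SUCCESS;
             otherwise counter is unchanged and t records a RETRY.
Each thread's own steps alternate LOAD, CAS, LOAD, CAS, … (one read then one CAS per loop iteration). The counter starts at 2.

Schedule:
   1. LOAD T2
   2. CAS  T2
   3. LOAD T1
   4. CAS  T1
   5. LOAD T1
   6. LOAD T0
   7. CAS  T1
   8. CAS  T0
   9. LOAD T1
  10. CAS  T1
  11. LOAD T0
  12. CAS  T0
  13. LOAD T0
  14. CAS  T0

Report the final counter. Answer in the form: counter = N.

counter = 8

1. LOAD T2 → mem=2 r[T2]=2 [LOAD]
2. CAS T2 → mem=3 r[T2]=2 [OK]
3. LOAD T1 → mem=3 r[T1]=3 [LOAD]
4. CAS T1 → mem=4 r[T1]=3 [OK]
5. LOAD T1 → mem=4 r[T1]=4 [LOAD]
6. LOAD T0 → mem=4 r[T0]=4 [LOAD]
7. CAS T1 → mem=5 r[T1]=4 [OK]
8. CAS T0 → mem=5 r[T0]=4 [RETRY]
9. LOAD T1 → mem=5 r[T1]=5 [LOAD]
10. CAS T1 → mem=6 r[T1]=5 [OK]
11. LOAD T0 → mem=6 r[T0]=6 [LOAD]
12. CAS T0 → mem=7 r[T0]=6 [OK]
13. LOAD T0 → mem=7 r[T0]=7 [LOAD]
14. CAS T0 → mem=8 r[T0]=7 [OK]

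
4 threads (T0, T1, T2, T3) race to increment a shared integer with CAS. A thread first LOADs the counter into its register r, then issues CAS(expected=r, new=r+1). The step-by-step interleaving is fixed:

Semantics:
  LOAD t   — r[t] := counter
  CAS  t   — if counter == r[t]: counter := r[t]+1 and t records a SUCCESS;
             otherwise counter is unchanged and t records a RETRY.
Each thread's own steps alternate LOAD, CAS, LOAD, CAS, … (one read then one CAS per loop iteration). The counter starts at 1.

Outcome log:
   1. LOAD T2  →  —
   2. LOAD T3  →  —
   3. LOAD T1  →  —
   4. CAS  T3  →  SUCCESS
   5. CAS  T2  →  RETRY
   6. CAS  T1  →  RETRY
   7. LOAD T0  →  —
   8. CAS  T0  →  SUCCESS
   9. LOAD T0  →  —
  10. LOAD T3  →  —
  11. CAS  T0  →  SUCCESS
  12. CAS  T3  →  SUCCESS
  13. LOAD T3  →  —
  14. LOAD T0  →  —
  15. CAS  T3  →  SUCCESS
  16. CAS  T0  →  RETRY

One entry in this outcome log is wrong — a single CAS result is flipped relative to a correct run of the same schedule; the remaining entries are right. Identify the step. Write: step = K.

step = 12

Re-executing:
[1] T2.load  rd  (counter 1, T2.r 1)
[2] T3.load  rd  (counter 1, T3.r 1)
[3] T1.load  rd  (counter 1, T1.r 1)
[4] T3.cas  hit  (counter 2, T3.r 1)
[5] T2.cas  miss  (counter 2, T2.r 1)
[6] T1.cas  miss  (counter 2, T1.r 1)
[7] T0.load  rd  (counter 2, T0.r 2)
[8] T0.cas  hit  (counter 3, T0.r 2)
[9] T0.load  rd  (counter 3, T0.r 3)
[10] T3.load  rd  (counter 3, T3.r 3)
[11] T0.cas  hit  (counter 4, T0.r 3)
[12] T3.cas  miss  (counter 4, T3.r 3)
[13] T3.load  rd  (counter 4, T3.r 4)
[14] T0.load  rd  (counter 4, T0.r 4)
[15] T3.cas  hit  (counter 5, T3.r 4)
[16] T0.cas  miss  (counter 5, T0.r 4)
Flip is step 12.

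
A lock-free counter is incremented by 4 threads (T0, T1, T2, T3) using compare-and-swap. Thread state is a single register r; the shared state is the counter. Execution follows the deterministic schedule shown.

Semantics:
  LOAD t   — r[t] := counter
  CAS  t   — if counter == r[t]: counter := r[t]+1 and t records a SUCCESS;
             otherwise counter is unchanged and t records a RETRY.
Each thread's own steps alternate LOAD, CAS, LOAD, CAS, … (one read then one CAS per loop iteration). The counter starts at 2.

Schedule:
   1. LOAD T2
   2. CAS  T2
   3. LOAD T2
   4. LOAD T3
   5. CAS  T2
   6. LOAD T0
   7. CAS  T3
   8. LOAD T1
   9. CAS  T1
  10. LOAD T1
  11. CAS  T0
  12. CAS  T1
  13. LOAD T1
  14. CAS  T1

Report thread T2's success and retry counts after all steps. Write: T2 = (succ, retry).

[1] T2.load  rd  (counter 2, T2.r 2)
[2] T2.cas  hit  (counter 3, T2.r 2)
[3] T2.load  rd  (counter 3, T2.r 3)
[4] T3.load  rd  (counter 3, T3.r 3)
[5] T2.cas  hit  (counter 4, T2.r 3)
[6] T0.load  rd  (counter 4, T0.r 4)
[7] T3.cas  miss  (counter 4, T3.r 3)
[8] T1.load  rd  (counter 4, T1.r 4)
[9] T1.cas  hit  (counter 5, T1.r 4)
[10] T1.load  rd  (counter 5, T1.r 5)
[11] T0.cas  miss  (counter 5, T0.r 4)
[12] T1.cas  hit  (counter 6, T1.r 5)
[13] T1.load  rd  (counter 6, T1.r 6)
[14] T1.cas  hit  (counter 7, T1.r 6)

T2 = (2, 0)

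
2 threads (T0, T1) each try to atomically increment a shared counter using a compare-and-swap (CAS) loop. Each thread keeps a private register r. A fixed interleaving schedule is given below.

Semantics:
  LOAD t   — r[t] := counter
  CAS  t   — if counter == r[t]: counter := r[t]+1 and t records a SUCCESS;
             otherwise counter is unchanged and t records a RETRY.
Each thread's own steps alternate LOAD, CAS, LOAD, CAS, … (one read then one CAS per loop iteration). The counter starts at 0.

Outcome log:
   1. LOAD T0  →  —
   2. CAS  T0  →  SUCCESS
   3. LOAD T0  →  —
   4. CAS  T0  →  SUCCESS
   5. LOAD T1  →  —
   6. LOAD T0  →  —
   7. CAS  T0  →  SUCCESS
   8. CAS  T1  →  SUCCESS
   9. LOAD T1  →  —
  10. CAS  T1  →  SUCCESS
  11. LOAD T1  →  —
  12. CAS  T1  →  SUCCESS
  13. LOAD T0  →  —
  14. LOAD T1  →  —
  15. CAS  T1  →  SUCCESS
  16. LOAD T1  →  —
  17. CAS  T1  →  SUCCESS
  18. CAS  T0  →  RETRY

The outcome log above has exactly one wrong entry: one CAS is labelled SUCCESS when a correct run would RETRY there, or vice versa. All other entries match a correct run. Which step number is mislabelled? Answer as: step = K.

step = 8

Reference trace:
   1) LOAD T0:  M=0  r_T0=0
   2) CAS  T0:  M=1  r_T0=0 ✓
   3) LOAD T0:  M=1  r_T0=1
   4) CAS  T0:  M=2  r_T0=1 ✓
   5) LOAD T1:  M=2  r_T1=2
   6) LOAD T0:  M=2  r_T0=2
   7) CAS  T0:  M=3  r_T0=2 ✓
   8) CAS  T1:  M=3  r_T1=2 ✗
   9) LOAD T1:  M=3  r_T1=3
  10) CAS  T1:  M=4  r_T1=3 ✓
  11) LOAD T1:  M=4  r_T1=4
  12) CAS  T1:  M=5  r_T1=4 ✓
  13) LOAD T0:  M=5  r_T0=5
  14) LOAD T1:  M=5  r_T1=5
  15) CAS  T1:  M=6  r_T1=5 ✓
  16) LOAD T1:  M=6  r_T1=6
  17) CAS  T1:  M=7  r_T1=6 ✓
  18) CAS  T0:  M=7  r_T0=5 ✗
Log disagrees first at step 8.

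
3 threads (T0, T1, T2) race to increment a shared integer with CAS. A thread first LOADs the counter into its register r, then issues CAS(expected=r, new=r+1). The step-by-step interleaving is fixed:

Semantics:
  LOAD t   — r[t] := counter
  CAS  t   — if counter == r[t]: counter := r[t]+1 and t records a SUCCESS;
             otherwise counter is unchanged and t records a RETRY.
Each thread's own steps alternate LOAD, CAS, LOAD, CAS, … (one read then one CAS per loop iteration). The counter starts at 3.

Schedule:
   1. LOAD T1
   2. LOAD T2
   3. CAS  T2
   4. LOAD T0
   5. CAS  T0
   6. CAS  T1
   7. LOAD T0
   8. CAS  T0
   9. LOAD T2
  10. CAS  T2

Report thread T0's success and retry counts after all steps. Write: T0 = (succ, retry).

T0 = (2, 0)

[1] T1.load  rd  (counter 3, T1.r 3)
[2] T2.load  rd  (counter 3, T2.r 3)
[3] T2.cas  hit  (counter 4, T2.r 3)
[4] T0.load  rd  (counter 4, T0.r 4)
[5] T0.cas  hit  (counter 5, T0.r 4)
[6] T1.cas  miss  (counter 5, T1.r 3)
[7] T0.load  rd  (counter 5, T0.r 5)
[8] T0.cas  hit  (counter 6, T0.r 5)
[9] T2.load  rd  (counter 6, T2.r 6)
[10] T2.cas  hit  (counter 7, T2.r 6)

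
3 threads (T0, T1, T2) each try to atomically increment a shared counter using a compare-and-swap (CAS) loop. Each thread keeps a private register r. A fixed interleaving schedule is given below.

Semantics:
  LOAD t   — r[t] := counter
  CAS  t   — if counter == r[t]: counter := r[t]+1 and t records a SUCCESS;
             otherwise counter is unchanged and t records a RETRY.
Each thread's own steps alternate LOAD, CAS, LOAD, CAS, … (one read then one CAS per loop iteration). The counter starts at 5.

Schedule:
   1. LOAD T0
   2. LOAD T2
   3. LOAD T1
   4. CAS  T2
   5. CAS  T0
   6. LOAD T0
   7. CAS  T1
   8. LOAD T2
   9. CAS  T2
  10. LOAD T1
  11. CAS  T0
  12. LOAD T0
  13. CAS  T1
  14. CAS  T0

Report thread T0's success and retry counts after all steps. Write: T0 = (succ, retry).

T0 = (0, 3)

[1] T0.load  rd  (counter 5, T0.r 5)
[2] T2.load  rd  (counter 5, T2.r 5)
[3] T1.load  rd  (counter 5, T1.r 5)
[4] T2.cas  hit  (counter 6, T2.r 5)
[5] T0.cas  miss  (counter 6, T0.r 5)
[6] T0.load  rd  (counter 6, T0.r 6)
[7] T1.cas  miss  (counter 6, T1.r 5)
[8] T2.load  rd  (counter 6, T2.r 6)
[9] T2.cas  hit  (counter 7, T2.r 6)
[10] T1.load  rd  (counter 7, T1.r 7)
[11] T0.cas  miss  (counter 7, T0.r 6)
[12] T0.load  rd  (counter 7, T0.r 7)
[13] T1.cas  hit  (counter 8, T1.r 7)
[14] T0.cas  miss  (counter 8, T0.r 7)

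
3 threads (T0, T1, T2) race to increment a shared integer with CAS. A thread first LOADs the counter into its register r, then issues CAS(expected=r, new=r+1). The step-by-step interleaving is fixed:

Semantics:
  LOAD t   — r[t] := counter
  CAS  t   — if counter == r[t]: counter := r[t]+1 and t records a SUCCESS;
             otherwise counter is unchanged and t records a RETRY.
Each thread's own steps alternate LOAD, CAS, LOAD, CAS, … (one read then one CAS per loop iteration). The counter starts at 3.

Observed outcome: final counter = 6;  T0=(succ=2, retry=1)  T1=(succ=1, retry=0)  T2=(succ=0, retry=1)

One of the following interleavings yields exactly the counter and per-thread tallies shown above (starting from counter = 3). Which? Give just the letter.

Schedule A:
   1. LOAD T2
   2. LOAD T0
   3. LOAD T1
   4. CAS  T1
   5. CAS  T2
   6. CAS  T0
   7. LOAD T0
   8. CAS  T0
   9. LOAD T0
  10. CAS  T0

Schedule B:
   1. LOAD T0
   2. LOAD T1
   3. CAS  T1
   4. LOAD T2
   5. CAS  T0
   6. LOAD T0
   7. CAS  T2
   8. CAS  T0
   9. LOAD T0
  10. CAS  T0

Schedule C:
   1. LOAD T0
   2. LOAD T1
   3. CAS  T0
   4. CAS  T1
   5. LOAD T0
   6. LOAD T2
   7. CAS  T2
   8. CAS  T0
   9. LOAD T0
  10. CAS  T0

A

Run A:
#1 T2 reads 3
#2 T0 reads 3
#3 T1 reads 3
#4 T1 CAS(3→4) writes; counter now 4
#5 T2 CAS(3→4) fails; counter now 4
#6 T0 CAS(3→4) fails; counter now 4
#7 T0 reads 4
#8 T0 CAS(4→5) writes; counter now 5
#9 T0 reads 5
#10 T0 CAS(5→6) writes; counter now 6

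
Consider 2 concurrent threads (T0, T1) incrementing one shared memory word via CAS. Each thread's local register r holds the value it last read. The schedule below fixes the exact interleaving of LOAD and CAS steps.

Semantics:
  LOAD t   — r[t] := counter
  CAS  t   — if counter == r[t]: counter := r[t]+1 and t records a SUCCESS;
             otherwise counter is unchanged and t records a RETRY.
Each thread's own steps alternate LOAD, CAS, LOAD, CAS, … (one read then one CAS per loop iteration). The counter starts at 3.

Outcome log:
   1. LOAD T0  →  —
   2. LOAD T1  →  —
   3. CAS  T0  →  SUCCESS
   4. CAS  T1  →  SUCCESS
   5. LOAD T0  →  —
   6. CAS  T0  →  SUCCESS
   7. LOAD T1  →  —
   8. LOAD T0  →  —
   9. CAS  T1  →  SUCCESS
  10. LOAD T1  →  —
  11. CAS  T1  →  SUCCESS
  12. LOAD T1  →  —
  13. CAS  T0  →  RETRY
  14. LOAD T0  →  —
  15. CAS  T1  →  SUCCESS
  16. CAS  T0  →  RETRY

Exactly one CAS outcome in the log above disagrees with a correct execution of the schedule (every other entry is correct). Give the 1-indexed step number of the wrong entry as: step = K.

Correct run:
1. LOAD T0 → mem=3 r[T0]=3 [LOAD]
2. LOAD T1 → mem=3 r[T1]=3 [LOAD]
3. CAS T0 → mem=4 r[T0]=3 [OK]
4. CAS T1 → mem=4 r[T1]=3 [RETRY]
5. LOAD T0 → mem=4 r[T0]=4 [LOAD]
6. CAS T0 → mem=5 r[T0]=4 [OK]
7. LOAD T1 → mem=5 r[T1]=5 [LOAD]
8. LOAD T0 → mem=5 r[T0]=5 [LOAD]
9. CAS T1 → mem=6 r[T1]=5 [OK]
10. LOAD T1 → mem=6 r[T1]=6 [LOAD]
11. CAS T1 → mem=7 r[T1]=6 [OK]
12. LOAD T1 → mem=7 r[T1]=7 [LOAD]
13. CAS T0 → mem=7 r[T0]=5 [RETRY]
14. LOAD T0 → mem=7 r[T0]=7 [LOAD]
15. CAS T1 → mem=8 r[T1]=7 [OK]
16. CAS T0 → mem=8 r[T0]=7 [RETRY]
Mismatch at 4.

step = 4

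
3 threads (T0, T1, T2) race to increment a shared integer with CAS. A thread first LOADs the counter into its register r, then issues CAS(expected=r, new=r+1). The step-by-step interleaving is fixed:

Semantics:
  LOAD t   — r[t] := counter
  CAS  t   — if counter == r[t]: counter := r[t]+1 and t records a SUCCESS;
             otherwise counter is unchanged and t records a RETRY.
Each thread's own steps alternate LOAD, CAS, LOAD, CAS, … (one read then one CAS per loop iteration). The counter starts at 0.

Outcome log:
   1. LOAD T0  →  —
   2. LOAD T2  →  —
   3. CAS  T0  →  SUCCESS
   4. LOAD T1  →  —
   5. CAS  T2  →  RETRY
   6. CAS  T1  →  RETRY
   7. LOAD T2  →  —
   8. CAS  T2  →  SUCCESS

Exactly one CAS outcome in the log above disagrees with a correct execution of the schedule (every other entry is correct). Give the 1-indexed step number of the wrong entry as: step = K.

step = 6

Re-executing:
step 1: T0 LOAD ⇒ load; ctr=0 reg=0
step 2: T2 LOAD ⇒ load; ctr=0 reg=0
step 3: T0 CAS ⇒ ok; ctr=1 reg=0
step 4: T1 LOAD ⇒ load; ctr=1 reg=1
step 5: T2 CAS ⇒ retry; ctr=1 reg=0
step 6: T1 CAS ⇒ ok; ctr=2 reg=1
step 7: T2 LOAD ⇒ load; ctr=2 reg=2
step 8: T2 CAS ⇒ ok; ctr=3 reg=2
Flip is step 6.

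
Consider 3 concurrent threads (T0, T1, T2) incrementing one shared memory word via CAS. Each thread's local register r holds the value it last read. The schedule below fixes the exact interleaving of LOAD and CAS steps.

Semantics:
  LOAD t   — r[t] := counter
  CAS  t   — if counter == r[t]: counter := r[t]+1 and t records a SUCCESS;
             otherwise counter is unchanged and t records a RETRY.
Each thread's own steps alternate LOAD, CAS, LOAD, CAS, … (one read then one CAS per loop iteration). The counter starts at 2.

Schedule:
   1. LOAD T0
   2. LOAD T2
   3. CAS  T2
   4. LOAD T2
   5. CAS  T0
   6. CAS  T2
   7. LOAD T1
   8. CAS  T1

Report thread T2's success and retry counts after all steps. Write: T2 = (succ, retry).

T2 = (2, 0)

1. LOAD T0 → mem=2 r[T0]=2 [LOAD]
2. LOAD T2 → mem=2 r[T2]=2 [LOAD]
3. CAS T2 → mem=3 r[T2]=2 [OK]
4. LOAD T2 → mem=3 r[T2]=3 [LOAD]
5. CAS T0 → mem=3 r[T0]=2 [RETRY]
6. CAS T2 → mem=4 r[T2]=3 [OK]
7. LOAD T1 → mem=4 r[T1]=4 [LOAD]
8. CAS T1 → mem=5 r[T1]=4 [OK]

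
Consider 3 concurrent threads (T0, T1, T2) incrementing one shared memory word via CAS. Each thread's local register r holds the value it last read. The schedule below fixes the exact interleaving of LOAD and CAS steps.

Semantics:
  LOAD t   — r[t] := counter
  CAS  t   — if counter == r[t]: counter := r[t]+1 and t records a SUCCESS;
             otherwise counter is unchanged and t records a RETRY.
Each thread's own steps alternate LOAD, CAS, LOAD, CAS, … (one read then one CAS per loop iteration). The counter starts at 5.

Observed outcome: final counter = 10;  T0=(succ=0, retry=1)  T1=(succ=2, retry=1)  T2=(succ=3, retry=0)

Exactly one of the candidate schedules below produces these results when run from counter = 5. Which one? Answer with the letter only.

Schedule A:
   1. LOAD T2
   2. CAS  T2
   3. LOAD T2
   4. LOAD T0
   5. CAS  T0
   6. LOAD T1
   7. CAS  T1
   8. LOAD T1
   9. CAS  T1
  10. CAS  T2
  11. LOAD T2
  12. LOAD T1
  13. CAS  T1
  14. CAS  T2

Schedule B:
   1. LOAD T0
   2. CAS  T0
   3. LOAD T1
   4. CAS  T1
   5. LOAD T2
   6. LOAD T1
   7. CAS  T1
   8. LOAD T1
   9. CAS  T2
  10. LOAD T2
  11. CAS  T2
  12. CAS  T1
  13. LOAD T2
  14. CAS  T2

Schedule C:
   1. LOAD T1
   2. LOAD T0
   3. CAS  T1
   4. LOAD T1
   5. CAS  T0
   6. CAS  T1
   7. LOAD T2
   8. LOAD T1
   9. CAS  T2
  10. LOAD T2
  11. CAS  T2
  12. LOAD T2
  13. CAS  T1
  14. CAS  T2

Simulating candidate C:
step 1: T1 LOAD ⇒ load; ctr=5 reg=5
step 2: T0 LOAD ⇒ load; ctr=5 reg=5
step 3: T1 CAS ⇒ ok; ctr=6 reg=5
step 4: T1 LOAD ⇒ load; ctr=6 reg=6
step 5: T0 CAS ⇒ retry; ctr=6 reg=5
step 6: T1 CAS ⇒ ok; ctr=7 reg=6
step 7: T2 LOAD ⇒ load; ctr=7 reg=7
step 8: T1 LOAD ⇒ load; ctr=7 reg=7
step 9: T2 CAS ⇒ ok; ctr=8 reg=7
step 10: T2 LOAD ⇒ load; ctr=8 reg=8
step 11: T2 CAS ⇒ ok; ctr=9 reg=8
step 12: T2 LOAD ⇒ load; ctr=9 reg=9
step 13: T1 CAS ⇒ retry; ctr=9 reg=7
step 14: T2 CAS ⇒ ok; ctr=10 reg=9

C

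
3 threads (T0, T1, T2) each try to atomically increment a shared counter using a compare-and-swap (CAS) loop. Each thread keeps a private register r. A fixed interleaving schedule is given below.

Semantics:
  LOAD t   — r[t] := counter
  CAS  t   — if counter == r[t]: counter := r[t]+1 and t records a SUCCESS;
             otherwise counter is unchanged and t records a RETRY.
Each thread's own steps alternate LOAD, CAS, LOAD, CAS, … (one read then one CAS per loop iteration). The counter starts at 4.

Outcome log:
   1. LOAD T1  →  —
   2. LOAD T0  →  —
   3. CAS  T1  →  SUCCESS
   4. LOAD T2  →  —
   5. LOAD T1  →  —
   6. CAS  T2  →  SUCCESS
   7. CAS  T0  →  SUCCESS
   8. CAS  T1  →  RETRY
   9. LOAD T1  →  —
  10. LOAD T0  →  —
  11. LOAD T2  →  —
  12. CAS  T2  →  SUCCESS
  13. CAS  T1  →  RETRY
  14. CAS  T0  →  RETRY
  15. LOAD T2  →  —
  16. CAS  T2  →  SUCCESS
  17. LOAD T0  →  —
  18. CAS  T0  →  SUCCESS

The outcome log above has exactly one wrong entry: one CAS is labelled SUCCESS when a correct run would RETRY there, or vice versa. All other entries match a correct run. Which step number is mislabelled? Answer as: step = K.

Re-executing:
T1 LOAD — after: cnt=4, r=4 — load
T0 LOAD — after: cnt=4, r=4 — load
T1 CAS — after: cnt=5, r=4 — ok
T2 LOAD — after: cnt=5, r=5 — load
T1 LOAD — after: cnt=5, r=5 — load
T2 CAS — after: cnt=6, r=5 — ok
T0 CAS — after: cnt=6, r=4 — retry
T1 CAS — after: cnt=6, r=5 — retry
T1 LOAD — after: cnt=6, r=6 — load
T0 LOAD — after: cnt=6, r=6 — load
T2 LOAD — after: cnt=6, r=6 — load
T2 CAS — after: cnt=7, r=6 — ok
T1 CAS — after: cnt=7, r=6 — retry
T0 CAS — after: cnt=7, r=6 — retry
T2 LOAD — after: cnt=7, r=7 — load
T2 CAS — after: cnt=8, r=7 — ok
T0 LOAD — after: cnt=8, r=8 — load
T0 CAS — after: cnt=9, r=8 — ok
Mismatch at 7.

step = 7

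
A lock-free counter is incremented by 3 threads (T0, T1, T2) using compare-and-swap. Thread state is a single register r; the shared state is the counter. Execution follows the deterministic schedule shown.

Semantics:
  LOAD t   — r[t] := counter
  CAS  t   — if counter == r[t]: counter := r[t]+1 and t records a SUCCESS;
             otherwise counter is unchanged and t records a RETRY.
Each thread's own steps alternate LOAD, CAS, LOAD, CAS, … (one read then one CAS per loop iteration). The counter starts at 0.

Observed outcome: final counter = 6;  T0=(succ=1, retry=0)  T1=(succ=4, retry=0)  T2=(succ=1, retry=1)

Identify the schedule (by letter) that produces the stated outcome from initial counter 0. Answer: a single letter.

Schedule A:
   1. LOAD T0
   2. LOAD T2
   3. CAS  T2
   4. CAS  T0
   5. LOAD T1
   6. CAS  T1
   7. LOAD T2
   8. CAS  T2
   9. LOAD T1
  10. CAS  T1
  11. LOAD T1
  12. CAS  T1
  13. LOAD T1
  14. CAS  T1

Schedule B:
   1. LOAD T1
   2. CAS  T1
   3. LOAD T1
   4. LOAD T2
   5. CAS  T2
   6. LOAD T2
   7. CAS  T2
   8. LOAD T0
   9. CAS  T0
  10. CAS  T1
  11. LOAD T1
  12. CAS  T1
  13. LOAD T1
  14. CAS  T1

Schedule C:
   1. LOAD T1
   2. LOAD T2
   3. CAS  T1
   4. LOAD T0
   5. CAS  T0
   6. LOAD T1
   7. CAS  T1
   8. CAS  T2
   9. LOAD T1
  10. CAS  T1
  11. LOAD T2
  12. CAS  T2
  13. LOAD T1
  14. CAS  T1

Run C:
1. LOAD T1 → mem=0 r[T1]=0 [LOAD]
2. LOAD T2 → mem=0 r[T2]=0 [LOAD]
3. CAS T1 → mem=1 r[T1]=0 [OK]
4. LOAD T0 → mem=1 r[T0]=1 [LOAD]
5. CAS T0 → mem=2 r[T0]=1 [OK]
6. LOAD T1 → mem=2 r[T1]=2 [LOAD]
7. CAS T1 → mem=3 r[T1]=2 [OK]
8. CAS T2 → mem=3 r[T2]=0 [RETRY]
9. LOAD T1 → mem=3 r[T1]=3 [LOAD]
10. CAS T1 → mem=4 r[T1]=3 [OK]
11. LOAD T2 → mem=4 r[T2]=4 [LOAD]
12. CAS T2 → mem=5 r[T2]=4 [OK]
13. LOAD T1 → mem=5 r[T1]=5 [LOAD]
14. CAS T1 → mem=6 r[T1]=5 [OK]

C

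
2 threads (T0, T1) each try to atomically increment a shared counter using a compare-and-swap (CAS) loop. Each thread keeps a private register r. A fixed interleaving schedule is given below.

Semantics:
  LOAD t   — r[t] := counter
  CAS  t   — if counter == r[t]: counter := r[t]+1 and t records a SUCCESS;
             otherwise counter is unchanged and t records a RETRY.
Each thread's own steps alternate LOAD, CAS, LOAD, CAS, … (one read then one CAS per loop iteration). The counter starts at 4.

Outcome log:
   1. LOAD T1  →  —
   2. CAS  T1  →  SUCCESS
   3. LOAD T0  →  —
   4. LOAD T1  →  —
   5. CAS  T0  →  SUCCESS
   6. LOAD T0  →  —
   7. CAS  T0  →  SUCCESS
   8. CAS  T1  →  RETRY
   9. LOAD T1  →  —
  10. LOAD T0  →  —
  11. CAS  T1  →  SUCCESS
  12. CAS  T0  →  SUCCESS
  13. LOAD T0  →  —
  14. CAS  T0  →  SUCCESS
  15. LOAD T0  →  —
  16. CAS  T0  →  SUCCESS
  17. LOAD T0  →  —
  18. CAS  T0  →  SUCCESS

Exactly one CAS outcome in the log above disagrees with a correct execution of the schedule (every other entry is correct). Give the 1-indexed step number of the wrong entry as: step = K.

Correct run:
   1) LOAD T1:  M=4  r_T1=4
   2) CAS  T1:  M=5  r_T1=4 ✓
   3) LOAD T0:  M=5  r_T0=5
   4) LOAD T1:  M=5  r_T1=5
   5) CAS  T0:  M=6  r_T0=5 ✓
   6) LOAD T0:  M=6  r_T0=6
   7) CAS  T0:  M=7  r_T0=6 ✓
   8) CAS  T1:  M=7  r_T1=5 ✗
   9) LOAD T1:  M=7  r_T1=7
  10) LOAD T0:  M=7  r_T0=7
  11) CAS  T1:  M=8  r_T1=7 ✓
  12) CAS  T0:  M=8  r_T0=7 ✗
  13) LOAD T0:  M=8  r_T0=8
  14) CAS  T0:  M=9  r_T0=8 ✓
  15) LOAD T0:  M=9  r_T0=9
  16) CAS  T0:  M=10  r_T0=9 ✓
  17) LOAD T0:  M=10  r_T0=10
  18) CAS  T0:  M=11  r_T0=10 ✓
Mismatch at 12.

step = 12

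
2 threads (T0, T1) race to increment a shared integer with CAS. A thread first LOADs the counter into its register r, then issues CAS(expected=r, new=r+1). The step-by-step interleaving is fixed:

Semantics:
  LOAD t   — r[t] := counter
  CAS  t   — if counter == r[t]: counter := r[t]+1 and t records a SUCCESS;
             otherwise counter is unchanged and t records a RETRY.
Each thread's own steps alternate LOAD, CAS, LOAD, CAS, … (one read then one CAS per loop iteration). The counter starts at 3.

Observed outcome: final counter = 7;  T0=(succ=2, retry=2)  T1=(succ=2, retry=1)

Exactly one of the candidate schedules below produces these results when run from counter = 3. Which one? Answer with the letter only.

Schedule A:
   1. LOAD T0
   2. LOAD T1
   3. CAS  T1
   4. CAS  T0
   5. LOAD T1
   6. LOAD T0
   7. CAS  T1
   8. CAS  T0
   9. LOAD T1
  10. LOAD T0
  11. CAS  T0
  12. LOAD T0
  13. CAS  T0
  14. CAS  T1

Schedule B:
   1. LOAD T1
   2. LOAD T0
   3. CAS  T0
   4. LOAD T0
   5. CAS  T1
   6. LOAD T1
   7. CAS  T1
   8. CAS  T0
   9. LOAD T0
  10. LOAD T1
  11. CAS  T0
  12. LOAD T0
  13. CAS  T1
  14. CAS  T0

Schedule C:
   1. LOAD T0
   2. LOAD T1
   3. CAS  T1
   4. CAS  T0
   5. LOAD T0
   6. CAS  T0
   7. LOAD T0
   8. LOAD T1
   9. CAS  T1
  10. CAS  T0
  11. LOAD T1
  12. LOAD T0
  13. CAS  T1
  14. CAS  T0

Simulating candidate A:
T0 LOAD — after: cnt=3, r=3 — load
T1 LOAD — after: cnt=3, r=3 — load
T1 CAS — after: cnt=4, r=3 — ok
T0 CAS — after: cnt=4, r=3 — retry
T1 LOAD — after: cnt=4, r=4 — load
T0 LOAD — after: cnt=4, r=4 — load
T1 CAS — after: cnt=5, r=4 — ok
T0 CAS — after: cnt=5, r=4 — retry
T1 LOAD — after: cnt=5, r=5 — load
T0 LOAD — after: cnt=5, r=5 — load
T0 CAS — after: cnt=6, r=5 — ok
T0 LOAD — after: cnt=6, r=6 — load
T0 CAS — after: cnt=7, r=6 — ok
T1 CAS — after: cnt=7, r=5 — retry

A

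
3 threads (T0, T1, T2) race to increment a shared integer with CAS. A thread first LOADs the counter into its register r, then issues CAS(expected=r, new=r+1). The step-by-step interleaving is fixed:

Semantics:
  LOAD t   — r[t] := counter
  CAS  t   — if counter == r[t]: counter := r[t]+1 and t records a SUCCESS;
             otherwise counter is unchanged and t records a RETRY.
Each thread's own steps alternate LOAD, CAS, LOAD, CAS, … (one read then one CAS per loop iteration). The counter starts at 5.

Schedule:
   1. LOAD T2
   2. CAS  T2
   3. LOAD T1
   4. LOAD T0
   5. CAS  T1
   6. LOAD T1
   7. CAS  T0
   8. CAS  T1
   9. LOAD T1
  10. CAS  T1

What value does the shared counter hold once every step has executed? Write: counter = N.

counter = 9

1. LOAD T2 → mem=5 r[T2]=5 [LOAD]
2. CAS T2 → mem=6 r[T2]=5 [OK]
3. LOAD T1 → mem=6 r[T1]=6 [LOAD]
4. LOAD T0 → mem=6 r[T0]=6 [LOAD]
5. CAS T1 → mem=7 r[T1]=6 [OK]
6. LOAD T1 → mem=7 r[T1]=7 [LOAD]
7. CAS T0 → mem=7 r[T0]=6 [RETRY]
8. CAS T1 → mem=8 r[T1]=7 [OK]
9. LOAD T1 → mem=8 r[T1]=8 [LOAD]
10. CAS T1 → mem=9 r[T1]=8 [OK]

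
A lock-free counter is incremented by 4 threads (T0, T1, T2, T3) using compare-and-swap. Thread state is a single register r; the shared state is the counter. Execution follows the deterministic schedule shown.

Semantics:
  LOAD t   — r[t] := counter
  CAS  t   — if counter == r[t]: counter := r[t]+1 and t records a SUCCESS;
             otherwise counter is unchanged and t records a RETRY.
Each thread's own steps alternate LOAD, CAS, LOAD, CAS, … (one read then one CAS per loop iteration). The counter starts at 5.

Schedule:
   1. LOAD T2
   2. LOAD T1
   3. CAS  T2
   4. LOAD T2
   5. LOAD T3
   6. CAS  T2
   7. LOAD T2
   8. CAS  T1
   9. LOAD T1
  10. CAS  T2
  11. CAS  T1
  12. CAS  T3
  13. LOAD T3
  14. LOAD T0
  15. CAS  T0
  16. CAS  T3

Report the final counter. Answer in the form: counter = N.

[1] T2.load  rd  (counter 5, T2.r 5)
[2] T1.load  rd  (counter 5, T1.r 5)
[3] T2.cas  hit  (counter 6, T2.r 5)
[4] T2.load  rd  (counter 6, T2.r 6)
[5] T3.load  rd  (counter 6, T3.r 6)
[6] T2.cas  hit  (counter 7, T2.r 6)
[7] T2.load  rd  (counter 7, T2.r 7)
[8] T1.cas  miss  (counter 7, T1.r 5)
[9] T1.load  rd  (counter 7, T1.r 7)
[10] T2.cas  hit  (counter 8, T2.r 7)
[11] T1.cas  miss  (counter 8, T1.r 7)
[12] T3.cas  miss  (counter 8, T3.r 6)
[13] T3.load  rd  (counter 8, T3.r 8)
[14] T0.load  rd  (counter 8, T0.r 8)
[15] T0.cas  hit  (counter 9, T0.r 8)
[16] T3.cas  miss  (counter 9, T3.r 8)

counter = 9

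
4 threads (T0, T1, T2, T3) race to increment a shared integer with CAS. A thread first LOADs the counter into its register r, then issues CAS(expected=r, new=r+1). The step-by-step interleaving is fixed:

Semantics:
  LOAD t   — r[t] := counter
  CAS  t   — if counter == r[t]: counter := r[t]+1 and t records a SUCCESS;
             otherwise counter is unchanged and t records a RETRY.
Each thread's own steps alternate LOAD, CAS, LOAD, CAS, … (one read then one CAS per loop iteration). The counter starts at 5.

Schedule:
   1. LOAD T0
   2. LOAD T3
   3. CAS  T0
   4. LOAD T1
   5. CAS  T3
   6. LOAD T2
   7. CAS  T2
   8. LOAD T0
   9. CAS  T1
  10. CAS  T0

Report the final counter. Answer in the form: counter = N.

counter = 8

#1 T0 reads 5
#2 T3 reads 5
#3 T0 CAS(5→6) writes; counter now 6
#4 T1 reads 6
#5 T3 CAS(5→6) fails; counter now 6
#6 T2 reads 6
#7 T2 CAS(6→7) writes; counter now 7
#8 T0 reads 7
#9 T1 CAS(6→7) fails; counter now 7
#10 T0 CAS(7→8) writes; counter now 8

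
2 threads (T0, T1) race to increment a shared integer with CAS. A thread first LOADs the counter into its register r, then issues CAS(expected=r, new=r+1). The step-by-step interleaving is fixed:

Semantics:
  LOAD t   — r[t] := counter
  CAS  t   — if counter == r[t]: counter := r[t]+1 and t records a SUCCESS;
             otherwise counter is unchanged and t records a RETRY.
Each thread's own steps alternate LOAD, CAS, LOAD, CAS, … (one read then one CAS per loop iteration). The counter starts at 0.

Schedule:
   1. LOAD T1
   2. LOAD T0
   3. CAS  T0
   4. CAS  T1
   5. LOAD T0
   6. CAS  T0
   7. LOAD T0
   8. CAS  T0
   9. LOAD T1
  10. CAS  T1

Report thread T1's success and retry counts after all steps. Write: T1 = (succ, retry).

#1 T1 reads 0
#2 T0 reads 0
#3 T0 CAS(0→1) writes; counter now 1
#4 T1 CAS(0→1) fails; counter now 1
#5 T0 reads 1
#6 T0 CAS(1→2) writes; counter now 2
#7 T0 reads 2
#8 T0 CAS(2→3) writes; counter now 3
#9 T1 reads 3
#10 T1 CAS(3→4) writes; counter now 4

T1 = (1, 1)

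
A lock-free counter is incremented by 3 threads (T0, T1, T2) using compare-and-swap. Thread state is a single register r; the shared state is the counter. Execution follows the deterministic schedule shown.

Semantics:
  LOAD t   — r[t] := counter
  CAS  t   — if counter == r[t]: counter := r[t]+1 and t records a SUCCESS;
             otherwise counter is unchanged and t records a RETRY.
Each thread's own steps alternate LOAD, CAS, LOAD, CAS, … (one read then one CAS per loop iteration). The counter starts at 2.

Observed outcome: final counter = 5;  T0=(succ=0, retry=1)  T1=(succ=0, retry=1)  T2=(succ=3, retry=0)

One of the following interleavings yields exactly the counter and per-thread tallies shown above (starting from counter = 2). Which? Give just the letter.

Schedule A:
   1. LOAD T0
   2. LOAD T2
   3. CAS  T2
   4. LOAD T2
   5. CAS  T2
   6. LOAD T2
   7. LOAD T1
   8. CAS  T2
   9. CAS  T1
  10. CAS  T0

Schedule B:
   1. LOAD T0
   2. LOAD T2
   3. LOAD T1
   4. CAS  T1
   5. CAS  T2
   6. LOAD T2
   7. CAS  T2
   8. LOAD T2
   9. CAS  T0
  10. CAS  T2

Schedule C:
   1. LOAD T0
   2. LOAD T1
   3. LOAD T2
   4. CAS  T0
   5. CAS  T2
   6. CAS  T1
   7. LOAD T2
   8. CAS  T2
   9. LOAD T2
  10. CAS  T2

Simulating candidate A:
#1 T0 reads 2
#2 T2 reads 2
#3 T2 CAS(2→3) writes; counter now 3
#4 T2 reads 3
#5 T2 CAS(3→4) writes; counter now 4
#6 T2 reads 4
#7 T1 reads 4
#8 T2 CAS(4→5) writes; counter now 5
#9 T1 CAS(4→5) fails; counter now 5
#10 T0 CAS(2→3) fails; counter now 5

A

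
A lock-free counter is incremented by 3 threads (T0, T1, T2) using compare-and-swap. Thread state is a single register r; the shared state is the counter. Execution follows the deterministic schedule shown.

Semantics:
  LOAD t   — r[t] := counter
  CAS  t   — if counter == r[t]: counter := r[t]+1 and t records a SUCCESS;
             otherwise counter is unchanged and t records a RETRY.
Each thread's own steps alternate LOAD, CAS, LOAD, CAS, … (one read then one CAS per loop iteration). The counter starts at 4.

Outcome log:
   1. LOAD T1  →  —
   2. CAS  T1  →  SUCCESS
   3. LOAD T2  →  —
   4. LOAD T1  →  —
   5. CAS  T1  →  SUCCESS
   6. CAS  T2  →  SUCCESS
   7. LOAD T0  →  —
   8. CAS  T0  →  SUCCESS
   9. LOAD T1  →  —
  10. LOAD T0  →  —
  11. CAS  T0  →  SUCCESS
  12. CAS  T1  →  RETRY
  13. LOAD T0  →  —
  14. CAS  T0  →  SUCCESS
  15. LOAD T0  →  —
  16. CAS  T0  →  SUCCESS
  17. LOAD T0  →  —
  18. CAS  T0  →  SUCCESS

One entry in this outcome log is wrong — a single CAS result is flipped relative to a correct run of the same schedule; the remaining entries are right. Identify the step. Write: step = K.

step = 6

Re-executing:
step 1: T1 LOAD ⇒ load; ctr=4 reg=4
step 2: T1 CAS ⇒ ok; ctr=5 reg=4
step 3: T2 LOAD ⇒ load; ctr=5 reg=5
step 4: T1 LOAD ⇒ load; ctr=5 reg=5
step 5: T1 CAS ⇒ ok; ctr=6 reg=5
step 6: T2 CAS ⇒ retry; ctr=6 reg=5
step 7: T0 LOAD ⇒ load; ctr=6 reg=6
step 8: T0 CAS ⇒ ok; ctr=7 reg=6
step 9: T1 LOAD ⇒ load; ctr=7 reg=7
step 10: T0 LOAD ⇒ load; ctr=7 reg=7
step 11: T0 CAS ⇒ ok; ctr=8 reg=7
step 12: T1 CAS ⇒ retry; ctr=8 reg=7
step 13: T0 LOAD ⇒ load; ctr=8 reg=8
step 14: T0 CAS ⇒ ok; ctr=9 reg=8
step 15: T0 LOAD ⇒ load; ctr=9 reg=9
step 16: T0 CAS ⇒ ok; ctr=10 reg=9
step 17: T0 LOAD ⇒ load; ctr=10 reg=10
step 18: T0 CAS ⇒ ok; ctr=11 reg=10
Flip is step 6.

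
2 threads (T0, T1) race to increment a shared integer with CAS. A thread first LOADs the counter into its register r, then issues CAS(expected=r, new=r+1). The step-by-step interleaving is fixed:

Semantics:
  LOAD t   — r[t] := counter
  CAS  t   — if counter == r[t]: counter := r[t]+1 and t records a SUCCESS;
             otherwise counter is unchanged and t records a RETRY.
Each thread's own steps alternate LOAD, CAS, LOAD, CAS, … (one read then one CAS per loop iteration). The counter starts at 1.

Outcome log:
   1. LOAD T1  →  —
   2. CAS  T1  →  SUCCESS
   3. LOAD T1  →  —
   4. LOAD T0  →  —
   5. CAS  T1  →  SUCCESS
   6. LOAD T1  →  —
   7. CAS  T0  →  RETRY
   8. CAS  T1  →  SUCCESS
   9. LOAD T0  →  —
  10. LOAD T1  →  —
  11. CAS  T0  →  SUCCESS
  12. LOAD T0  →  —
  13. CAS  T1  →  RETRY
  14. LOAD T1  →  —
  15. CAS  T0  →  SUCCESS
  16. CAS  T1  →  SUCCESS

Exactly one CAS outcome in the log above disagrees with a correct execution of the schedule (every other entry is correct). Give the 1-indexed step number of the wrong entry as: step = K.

step = 16

Reference trace:
step 1: T1 LOAD ⇒ load; ctr=1 reg=1
step 2: T1 CAS ⇒ ok; ctr=2 reg=1
step 3: T1 LOAD ⇒ load; ctr=2 reg=2
step 4: T0 LOAD ⇒ load; ctr=2 reg=2
step 5: T1 CAS ⇒ ok; ctr=3 reg=2
step 6: T1 LOAD ⇒ load; ctr=3 reg=3
step 7: T0 CAS ⇒ retry; ctr=3 reg=2
step 8: T1 CAS ⇒ ok; ctr=4 reg=3
step 9: T0 LOAD ⇒ load; ctr=4 reg=4
step 10: T1 LOAD ⇒ load; ctr=4 reg=4
step 11: T0 CAS ⇒ ok; ctr=5 reg=4
step 12: T0 LOAD ⇒ load; ctr=5 reg=5
step 13: T1 CAS ⇒ retry; ctr=5 reg=4
step 14: T1 LOAD ⇒ load; ctr=5 reg=5
step 15: T0 CAS ⇒ ok; ctr=6 reg=5
step 16: T1 CAS ⇒ retry; ctr=6 reg=5
Mismatch at 16.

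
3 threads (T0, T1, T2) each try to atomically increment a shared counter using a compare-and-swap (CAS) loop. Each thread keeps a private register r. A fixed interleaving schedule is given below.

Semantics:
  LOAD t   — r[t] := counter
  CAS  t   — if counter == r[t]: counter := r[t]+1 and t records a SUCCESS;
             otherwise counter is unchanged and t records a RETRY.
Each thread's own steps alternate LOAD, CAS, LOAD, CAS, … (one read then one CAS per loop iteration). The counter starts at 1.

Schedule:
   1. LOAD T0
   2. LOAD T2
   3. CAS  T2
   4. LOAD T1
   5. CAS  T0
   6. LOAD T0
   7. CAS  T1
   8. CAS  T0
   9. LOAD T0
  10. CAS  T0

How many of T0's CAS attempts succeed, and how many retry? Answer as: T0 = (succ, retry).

1. LOAD T0 → mem=1 r[T0]=1 [LOAD]
2. LOAD T2 → mem=1 r[T2]=1 [LOAD]
3. CAS T2 → mem=2 r[T2]=1 [OK]
4. LOAD T1 → mem=2 r[T1]=2 [LOAD]
5. CAS T0 → mem=2 r[T0]=1 [RETRY]
6. LOAD T0 → mem=2 r[T0]=2 [LOAD]
7. CAS T1 → mem=3 r[T1]=2 [OK]
8. CAS T0 → mem=3 r[T0]=2 [RETRY]
9. LOAD T0 → mem=3 r[T0]=3 [LOAD]
10. CAS T0 → mem=4 r[T0]=3 [OK]

T0 = (1, 2)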